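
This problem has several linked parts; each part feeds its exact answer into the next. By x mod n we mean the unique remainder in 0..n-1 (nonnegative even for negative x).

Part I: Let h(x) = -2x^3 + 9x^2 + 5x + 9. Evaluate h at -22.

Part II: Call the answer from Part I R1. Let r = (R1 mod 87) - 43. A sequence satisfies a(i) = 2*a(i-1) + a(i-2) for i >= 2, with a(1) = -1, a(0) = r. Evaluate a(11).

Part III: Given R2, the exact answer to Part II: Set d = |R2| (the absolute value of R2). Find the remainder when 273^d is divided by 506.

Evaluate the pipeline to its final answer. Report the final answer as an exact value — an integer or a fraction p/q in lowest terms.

Part I: -2*(-22)^3 + 9*(-22)^2 + 5*(-22)^1 + 9 = (21296) + (4356) + (-110) + (9) = 25551; answer 25551
Part II: R1 = 25551; r = 17; a(2) = 2*(-1) + 1*(17) = 15; iterating: a(2)=15, a(3)=29, a(4)=73, a(5)=175, a(6)=423, a(7)=1021, a(8)=2465, a(9)=5951, a(10)=14367, a(11)=34685; answer 34685
Part III: R2 = 34685; d = 34685; squarings mod 506: 273^1=273, 273^2=147, 273^4=357, 273^8=443, 273^16=427, 273^32=169, 273^64=225, 273^128=25, 273^256=119, 273^512=499, 273^1024=49, 273^2048=377, 273^4096=449, 273^8192=213, 273^16384=335, 273^32768=399; 273^34685 = 273^1 * 273^4 * 273^8 * 273^16 * 273^32 * 273^64 * 273^256 * 273^512 * 273^1024 * 273^32768 = 221 (mod 506); answer 221

221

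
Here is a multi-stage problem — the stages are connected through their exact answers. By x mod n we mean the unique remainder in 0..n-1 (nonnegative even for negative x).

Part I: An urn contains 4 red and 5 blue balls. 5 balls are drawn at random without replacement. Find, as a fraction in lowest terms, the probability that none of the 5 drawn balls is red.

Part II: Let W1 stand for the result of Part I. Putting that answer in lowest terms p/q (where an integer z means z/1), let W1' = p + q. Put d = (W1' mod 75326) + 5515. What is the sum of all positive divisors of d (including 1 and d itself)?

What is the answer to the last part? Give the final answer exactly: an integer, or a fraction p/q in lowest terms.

10752

Part I: total draws C(9,5) = 126; favorable C(5,5) = 1; P = 1/126; answer 1/126
Part II: W1 = 1/126; threaded value p + q = 127; d = 5642; 5642 = 2 * 7 * 13 * 31; sigma = (1 + 2) * (1 + 7) * (1 + 13) * (1 + 31) = 3 * 8 * 14 * 32 = 10752; answer 10752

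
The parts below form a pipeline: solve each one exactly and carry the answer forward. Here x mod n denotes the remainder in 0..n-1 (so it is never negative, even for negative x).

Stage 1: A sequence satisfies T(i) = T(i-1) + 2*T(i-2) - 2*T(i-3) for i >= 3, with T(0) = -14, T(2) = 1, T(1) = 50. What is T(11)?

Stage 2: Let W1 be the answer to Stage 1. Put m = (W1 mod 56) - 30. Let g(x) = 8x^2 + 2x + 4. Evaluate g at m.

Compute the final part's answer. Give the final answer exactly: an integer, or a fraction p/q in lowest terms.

Stage 1: T(3) = 1*(1) + 2*(50) - 2*(-14) = 129; iterating: T(3)=129, T(4)=31, T(5)=287, T(6)=91, T(7)=603, T(8)=211, T(9)=1235, T(10)=451, T(11)=2499; answer 2499
Stage 2: W1 = 2499; m = 5; 8*(5)^2 + 2*(5)^1 + 4 = (200) + (10) + (4) = 214; answer 214

214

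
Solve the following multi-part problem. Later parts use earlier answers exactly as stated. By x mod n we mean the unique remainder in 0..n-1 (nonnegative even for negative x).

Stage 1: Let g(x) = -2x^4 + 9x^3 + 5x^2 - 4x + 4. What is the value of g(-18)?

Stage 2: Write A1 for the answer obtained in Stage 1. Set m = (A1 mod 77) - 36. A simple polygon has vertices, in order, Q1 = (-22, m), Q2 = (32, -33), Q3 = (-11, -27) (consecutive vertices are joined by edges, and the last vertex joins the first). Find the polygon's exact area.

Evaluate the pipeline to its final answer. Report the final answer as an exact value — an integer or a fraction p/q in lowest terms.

Stage 1: -2*(-18)^4 + 9*(-18)^3 + 5*(-18)^2 - 4*(-18)^1 + 4 = (-209952) + (-52488) + (1620) + (72) + (4) = -260744; answer -260744
Stage 2: A1 = -260744; m = 19; cross terms: (-22*-33 - 32*19)=118, (32*-27 - -11*-33)=-1227, (-11*19 - -22*-27)=-803; twice the area = |-1912| = 1912; area = 956; answer 956

956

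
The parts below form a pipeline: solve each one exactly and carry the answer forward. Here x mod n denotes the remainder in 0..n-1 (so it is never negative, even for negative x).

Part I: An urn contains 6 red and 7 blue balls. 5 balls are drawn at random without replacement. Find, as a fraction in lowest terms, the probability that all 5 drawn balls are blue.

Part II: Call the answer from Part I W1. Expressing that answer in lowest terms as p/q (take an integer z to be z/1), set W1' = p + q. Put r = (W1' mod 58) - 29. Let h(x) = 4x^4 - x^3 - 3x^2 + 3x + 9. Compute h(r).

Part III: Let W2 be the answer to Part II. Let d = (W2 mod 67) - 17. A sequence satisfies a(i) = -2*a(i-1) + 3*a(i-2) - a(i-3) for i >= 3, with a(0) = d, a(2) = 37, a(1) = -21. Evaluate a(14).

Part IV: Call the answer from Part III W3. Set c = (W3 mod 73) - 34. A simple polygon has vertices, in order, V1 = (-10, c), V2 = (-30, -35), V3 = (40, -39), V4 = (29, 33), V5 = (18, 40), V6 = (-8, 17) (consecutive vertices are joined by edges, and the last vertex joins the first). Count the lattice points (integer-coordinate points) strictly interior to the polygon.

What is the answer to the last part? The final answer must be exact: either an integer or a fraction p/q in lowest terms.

3396

Part I: total draws C(13,5) = 1287; favorable C(7,5) = 21; P = 7/429; answer 7/429
Part II: W1 = 7/429; threaded value p + q = 436; r = 1; 4*(1)^4 - 1*(1)^3 - 3*(1)^2 + 3*(1)^1 + 9 = (4) + (-1) + (-3) + (3) + (9) = 12; answer 12
Part III: W2 = 12; d = -5; a(3) = -2*(37) + 3*(-21) - 1*(-5) = -132; iterating: a(3)=-132, a(4)=396, a(5)=-1225, a(6)=3770, a(7)=-11611, a(8)=35757, a(9)=-110117, a(10)=339116, a(11)=-1044340, a(12)=3216145, a(13)=-9904426, a(14)=30501627; answer 30501627
Part IV: W3 = 30501627; c = 3; cross terms: (-10*-35 - -30*3)=440, (-30*-39 - 40*-35)=2570, (40*33 - 29*-39)=2451, (29*40 - 18*33)=566, (18*17 - -8*40)=626, (-8*3 - -10*17)=146; twice the area = |6799| = 6799; area = 6799/2; boundary points = 2 + 2 + 1 + 1 + 1 + 2 = 9; strictly interior points = area - boundary/2 + 1 = 3396; answer 3396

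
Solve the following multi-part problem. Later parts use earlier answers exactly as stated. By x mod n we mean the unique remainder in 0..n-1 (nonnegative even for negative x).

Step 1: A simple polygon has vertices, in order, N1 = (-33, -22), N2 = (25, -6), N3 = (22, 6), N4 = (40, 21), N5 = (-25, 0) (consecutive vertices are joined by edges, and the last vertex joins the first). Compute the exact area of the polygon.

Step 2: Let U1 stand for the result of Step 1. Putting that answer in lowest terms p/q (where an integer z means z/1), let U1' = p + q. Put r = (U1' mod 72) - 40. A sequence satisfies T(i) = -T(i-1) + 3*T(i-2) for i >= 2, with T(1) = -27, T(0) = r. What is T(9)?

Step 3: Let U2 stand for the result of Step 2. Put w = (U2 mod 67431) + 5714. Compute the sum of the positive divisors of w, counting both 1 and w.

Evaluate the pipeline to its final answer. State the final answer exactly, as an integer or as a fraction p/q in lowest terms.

107460

Step 1: cross terms: (-33*-6 - 25*-22)=748, (25*6 - 22*-6)=282, (22*21 - 40*6)=222, (40*0 - -25*21)=525, (-25*-22 - -33*0)=550; twice the area = |2327| = 2327; area = 2327/2; answer 2327/2
Step 2: U1 = 2327/2; threaded value p + q = 2329; r = -15; T(2) = -1*(-27) + 3*(-15) = -18; iterating: T(2)=-18, T(3)=-63, T(4)=9, T(5)=-198, T(6)=225, T(7)=-819, T(8)=1494, T(9)=-3951; answer -3951
Step 3: U2 = -3951; w = 69194; 69194 = 2 * 29 * 1193; sigma = (1 + 2) * (1 + 29) * (1 + 1193) = 3 * 30 * 1194 = 107460; answer 107460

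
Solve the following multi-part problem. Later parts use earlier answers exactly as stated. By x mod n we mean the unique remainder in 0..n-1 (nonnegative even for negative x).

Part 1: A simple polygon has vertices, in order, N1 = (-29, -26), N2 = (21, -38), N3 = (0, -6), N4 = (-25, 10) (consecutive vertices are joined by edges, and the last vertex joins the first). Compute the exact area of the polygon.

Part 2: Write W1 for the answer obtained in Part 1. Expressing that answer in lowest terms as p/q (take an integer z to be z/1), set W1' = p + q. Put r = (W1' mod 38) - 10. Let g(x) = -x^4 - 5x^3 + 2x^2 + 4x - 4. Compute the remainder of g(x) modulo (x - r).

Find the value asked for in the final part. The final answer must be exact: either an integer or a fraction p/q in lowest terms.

Part 1: cross terms: (-29*-38 - 21*-26)=1648, (21*-6 - 0*-38)=-126, (0*10 - -25*-6)=-150, (-25*-26 - -29*10)=940; twice the area = |2312| = 2312; area = 1156; answer 1156
Part 2: W1 = 1156; threaded value p + q = 1157; r = 7; remainder = value at the root: -1*(7)^4 - 5*(7)^3 + 2*(7)^2 + 4*(7)^1 - 4 = (-2401) + (-1715) + (98) + (28) + (-4) = -3994; answer -3994

-3994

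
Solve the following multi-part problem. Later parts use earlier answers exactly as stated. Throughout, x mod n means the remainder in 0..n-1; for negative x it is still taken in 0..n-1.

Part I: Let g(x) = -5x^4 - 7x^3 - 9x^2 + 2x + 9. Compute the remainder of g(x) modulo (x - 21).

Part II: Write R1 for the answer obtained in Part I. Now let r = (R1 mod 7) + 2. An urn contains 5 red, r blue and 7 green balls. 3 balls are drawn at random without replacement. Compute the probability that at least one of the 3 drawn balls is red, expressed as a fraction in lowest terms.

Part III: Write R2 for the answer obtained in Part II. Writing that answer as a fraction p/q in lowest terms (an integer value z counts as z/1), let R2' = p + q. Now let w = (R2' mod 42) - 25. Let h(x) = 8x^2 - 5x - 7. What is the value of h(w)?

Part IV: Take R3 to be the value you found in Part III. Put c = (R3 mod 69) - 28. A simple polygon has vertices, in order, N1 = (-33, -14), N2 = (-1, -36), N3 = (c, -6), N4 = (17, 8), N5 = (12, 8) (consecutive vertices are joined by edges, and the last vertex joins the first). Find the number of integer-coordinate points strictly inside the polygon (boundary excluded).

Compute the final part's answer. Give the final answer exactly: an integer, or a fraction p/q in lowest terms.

858

Part I: remainder = value at the root: -5*(21)^4 - 7*(21)^3 - 9*(21)^2 + 2*(21)^1 + 9 = (-972405) + (-64827) + (-3969) + (42) + (9) = -1041150; answer -1041150
Part II: R1 = -1041150; r = 4; total draws C(16,3) = 560; complement C(11,3) = 165; favorable 560 - 165 = 395; P = 79/112; answer 79/112
Part III: R2 = 79/112; threaded value p + q = 191; w = -2; 8*(-2)^2 - 5*(-2)^1 - 7 = (32) + (10) + (-7) = 35; answer 35
Part IV: R3 = 35; c = 7; cross terms: (-33*-36 - -1*-14)=1174, (-1*-6 - 7*-36)=258, (7*8 - 17*-6)=158, (17*8 - 12*8)=40, (12*-14 - -33*8)=96; twice the area = |1726| = 1726; area = 863; boundary points = 2 + 2 + 2 + 5 + 1 = 12; strictly interior points = area - boundary/2 + 1 = 858; answer 858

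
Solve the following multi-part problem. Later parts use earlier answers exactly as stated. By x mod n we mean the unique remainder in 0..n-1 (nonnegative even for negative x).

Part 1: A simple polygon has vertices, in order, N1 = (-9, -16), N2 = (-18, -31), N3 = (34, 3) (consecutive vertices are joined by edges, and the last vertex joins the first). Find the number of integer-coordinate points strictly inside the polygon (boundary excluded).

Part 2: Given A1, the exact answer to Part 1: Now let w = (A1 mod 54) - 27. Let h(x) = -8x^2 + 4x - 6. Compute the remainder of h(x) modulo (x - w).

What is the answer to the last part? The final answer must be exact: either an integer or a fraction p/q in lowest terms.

Part 1: cross terms: (-9*-31 - -18*-16)=-9, (-18*3 - 34*-31)=1000, (34*-16 - -9*3)=-517; twice the area = |474| = 474; area = 237; boundary points = 3 + 2 + 1 = 6; strictly interior points = area - boundary/2 + 1 = 235; answer 235
Part 2: A1 = 235; w = -8; remainder = value at the root: -8*(-8)^2 + 4*(-8)^1 - 6 = (-512) + (-32) + (-6) = -550; answer -550

-550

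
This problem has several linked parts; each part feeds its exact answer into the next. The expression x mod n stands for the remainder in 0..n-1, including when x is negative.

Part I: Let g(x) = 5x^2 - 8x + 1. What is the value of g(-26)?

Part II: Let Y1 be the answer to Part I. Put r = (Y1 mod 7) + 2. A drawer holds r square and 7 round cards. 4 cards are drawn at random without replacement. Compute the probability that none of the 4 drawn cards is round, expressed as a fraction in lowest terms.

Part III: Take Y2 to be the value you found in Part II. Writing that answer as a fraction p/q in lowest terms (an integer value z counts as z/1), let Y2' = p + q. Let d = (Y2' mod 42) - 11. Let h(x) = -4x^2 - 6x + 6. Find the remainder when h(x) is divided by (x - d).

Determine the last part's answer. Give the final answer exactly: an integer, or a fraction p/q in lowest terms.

-544

Part I: 5*(-26)^2 - 8*(-26)^1 + 1 = (3380) + (208) + (1) = 3589; answer 3589
Part II: Y1 = 3589; r = 7; total draws C(14,4) = 1001; favorable C(7,4) = 35; P = 5/143; answer 5/143
Part III: Y2 = 5/143; threaded value p + q = 148; d = 11; remainder = value at the root: -4*(11)^2 - 6*(11)^1 + 6 = (-484) + (-66) + (6) = -544; answer -544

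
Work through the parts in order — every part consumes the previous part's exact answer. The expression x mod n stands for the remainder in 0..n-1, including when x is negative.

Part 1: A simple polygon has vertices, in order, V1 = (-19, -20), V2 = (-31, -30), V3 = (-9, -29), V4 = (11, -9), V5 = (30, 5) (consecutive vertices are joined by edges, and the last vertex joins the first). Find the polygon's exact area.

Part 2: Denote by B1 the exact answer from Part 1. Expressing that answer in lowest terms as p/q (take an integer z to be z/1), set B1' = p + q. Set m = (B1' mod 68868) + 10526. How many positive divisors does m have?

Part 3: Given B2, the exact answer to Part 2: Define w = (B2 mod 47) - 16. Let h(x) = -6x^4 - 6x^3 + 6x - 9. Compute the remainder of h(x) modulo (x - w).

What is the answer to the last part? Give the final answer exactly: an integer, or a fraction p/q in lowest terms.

Part 1: cross terms: (-19*-30 - -31*-20)=-50, (-31*-29 - -9*-30)=629, (-9*-9 - 11*-29)=400, (11*5 - 30*-9)=325, (30*-20 - -19*5)=-505; twice the area = |799| = 799; area = 799/2; answer 799/2
Part 2: B1 = 799/2; threaded value p + q = 801; m = 11327; 11327 = 47 * 241; number of divisors = (1+1) * (1+1) = 4; answer 4
Part 3: B2 = 4; w = -12; remainder = value at the root: -6*(-12)^4 - 6*(-12)^3 + 6*(-12)^1 - 9 = (-124416) + (10368) + (-72) + (-9) = -114129; answer -114129

-114129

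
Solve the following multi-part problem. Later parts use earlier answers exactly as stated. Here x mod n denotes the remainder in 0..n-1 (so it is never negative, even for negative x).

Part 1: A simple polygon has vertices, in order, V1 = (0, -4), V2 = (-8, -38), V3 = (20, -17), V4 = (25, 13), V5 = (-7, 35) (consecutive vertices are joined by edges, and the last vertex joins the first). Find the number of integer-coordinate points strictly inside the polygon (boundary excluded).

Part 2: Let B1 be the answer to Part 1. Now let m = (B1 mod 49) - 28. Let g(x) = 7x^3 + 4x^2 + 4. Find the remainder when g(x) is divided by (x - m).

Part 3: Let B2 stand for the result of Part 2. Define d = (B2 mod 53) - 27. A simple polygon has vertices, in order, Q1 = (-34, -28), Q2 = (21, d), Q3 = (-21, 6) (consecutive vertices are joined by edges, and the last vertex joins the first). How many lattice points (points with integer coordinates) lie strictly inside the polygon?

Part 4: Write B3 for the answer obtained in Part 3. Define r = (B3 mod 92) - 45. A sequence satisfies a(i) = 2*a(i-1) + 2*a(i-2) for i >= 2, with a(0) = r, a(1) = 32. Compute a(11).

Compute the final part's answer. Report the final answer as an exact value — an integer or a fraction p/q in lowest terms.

Part 1: cross terms: (0*-38 - -8*-4)=-32, (-8*-17 - 20*-38)=896, (20*13 - 25*-17)=685, (25*35 - -7*13)=966, (-7*-4 - 0*35)=28; twice the area = |2543| = 2543; area = 2543/2; boundary points = 2 + 7 + 5 + 2 + 1 = 17; strictly interior points = area - boundary/2 + 1 = 1264; answer 1264
Part 2: B1 = 1264; m = 11; remainder = value at the root: 7*(11)^3 + 4*(11)^2 + 4 = (9317) + (484) + (4) = 9805; answer 9805
Part 3: B2 = 9805; d = -27; cross terms: (-34*-27 - 21*-28)=1506, (21*6 - -21*-27)=-441, (-21*-28 - -34*6)=792; twice the area = |1857| = 1857; area = 1857/2; boundary points = 1 + 3 + 1 = 5; strictly interior points = area - boundary/2 + 1 = 927; answer 927
Part 4: B3 = 927; r = -38; a(2) = 2*(32) + 2*(-38) = -12; iterating: a(2)=-12, a(3)=40, a(4)=56, a(5)=192, a(6)=496, a(7)=1376, a(8)=3744, a(9)=10240, a(10)=27968, a(11)=76416; answer 76416

76416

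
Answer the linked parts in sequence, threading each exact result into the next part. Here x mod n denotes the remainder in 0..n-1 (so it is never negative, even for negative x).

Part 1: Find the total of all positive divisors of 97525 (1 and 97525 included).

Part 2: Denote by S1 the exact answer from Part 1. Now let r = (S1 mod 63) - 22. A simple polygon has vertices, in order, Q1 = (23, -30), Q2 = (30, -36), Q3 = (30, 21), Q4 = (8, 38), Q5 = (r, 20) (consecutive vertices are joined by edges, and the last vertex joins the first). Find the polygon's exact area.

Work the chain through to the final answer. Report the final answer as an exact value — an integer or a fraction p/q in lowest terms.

1975

Part 1: 97525 = 5^2 * 47 * 83; sigma = (1 + 5 + 25) * (1 + 47) * (1 + 83) = 31 * 48 * 84 = 124992; answer 124992
Part 2: S1 = 124992; r = -22; cross terms: (23*-36 - 30*-30)=72, (30*21 - 30*-36)=1710, (30*38 - 8*21)=972, (8*20 - -22*38)=996, (-22*-30 - 23*20)=200; twice the area = |3950| = 3950; area = 1975; answer 1975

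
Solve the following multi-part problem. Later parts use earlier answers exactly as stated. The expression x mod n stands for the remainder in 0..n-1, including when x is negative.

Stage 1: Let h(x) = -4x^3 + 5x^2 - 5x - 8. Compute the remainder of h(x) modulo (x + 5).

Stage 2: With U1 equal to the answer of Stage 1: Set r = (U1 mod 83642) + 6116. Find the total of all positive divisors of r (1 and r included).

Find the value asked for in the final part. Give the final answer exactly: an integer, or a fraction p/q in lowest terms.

10560

Stage 1: remainder = value at the root: -4*(-5)^3 + 5*(-5)^2 - 5*(-5)^1 - 8 = (500) + (125) + (25) + (-8) = 642; answer 642
Stage 2: U1 = 642; r = 6758; 6758 = 2 * 31 * 109; sigma = (1 + 2) * (1 + 31) * (1 + 109) = 3 * 32 * 110 = 10560; answer 10560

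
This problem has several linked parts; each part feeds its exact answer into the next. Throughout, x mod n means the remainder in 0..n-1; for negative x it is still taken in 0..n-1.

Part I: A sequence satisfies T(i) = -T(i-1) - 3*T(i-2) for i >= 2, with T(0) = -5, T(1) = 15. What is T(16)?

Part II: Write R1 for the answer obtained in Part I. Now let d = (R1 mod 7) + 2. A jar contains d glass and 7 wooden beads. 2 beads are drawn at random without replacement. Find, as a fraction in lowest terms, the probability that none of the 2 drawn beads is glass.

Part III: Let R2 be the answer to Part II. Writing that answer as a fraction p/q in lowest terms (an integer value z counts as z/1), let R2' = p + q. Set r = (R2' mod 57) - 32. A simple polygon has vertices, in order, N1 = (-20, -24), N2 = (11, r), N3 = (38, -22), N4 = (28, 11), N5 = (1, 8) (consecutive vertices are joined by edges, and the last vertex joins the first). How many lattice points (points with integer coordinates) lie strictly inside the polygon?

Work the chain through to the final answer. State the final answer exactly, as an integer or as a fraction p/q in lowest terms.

Part I: T(2) = -1*(15) - 3*(-5) = 0; iterating: T(2)=0, T(3)=-45, T(4)=45, T(5)=90, T(6)=-225, T(7)=-45, T(8)=720, T(9)=-585, T(10)=-1575, T(11)=3330, T(12)=1395, T(13)=-11385, T(14)=7200, T(15)=26955, T(16)=-48555; answer -48555
Part II: R1 = -48555; d = 6; total draws C(13,2) = 78; favorable C(7,2) = 21; P = 7/26; answer 7/26
Part III: R2 = 7/26; threaded value p + q = 33; r = 1; cross terms: (-20*1 - 11*-24)=244, (11*-22 - 38*1)=-280, (38*11 - 28*-22)=1034, (28*8 - 1*11)=213, (1*-24 - -20*8)=136; twice the area = |1347| = 1347; area = 1347/2; boundary points = 1 + 1 + 1 + 3 + 1 = 7; strictly interior points = area - boundary/2 + 1 = 671; answer 671

671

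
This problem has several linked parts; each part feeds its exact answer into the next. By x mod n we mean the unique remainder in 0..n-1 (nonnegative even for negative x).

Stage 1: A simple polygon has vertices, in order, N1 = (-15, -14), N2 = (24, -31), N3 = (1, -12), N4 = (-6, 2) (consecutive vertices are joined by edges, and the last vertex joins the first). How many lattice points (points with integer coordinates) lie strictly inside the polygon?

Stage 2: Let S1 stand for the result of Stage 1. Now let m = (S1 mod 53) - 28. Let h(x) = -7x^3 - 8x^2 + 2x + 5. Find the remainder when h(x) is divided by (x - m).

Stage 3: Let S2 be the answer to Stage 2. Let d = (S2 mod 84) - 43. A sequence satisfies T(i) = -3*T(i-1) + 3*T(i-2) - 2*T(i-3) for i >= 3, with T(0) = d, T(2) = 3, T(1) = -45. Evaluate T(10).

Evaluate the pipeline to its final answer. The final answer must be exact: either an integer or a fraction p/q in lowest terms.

1605285

Stage 1: cross terms: (-15*-31 - 24*-14)=801, (24*-12 - 1*-31)=-257, (1*2 - -6*-12)=-70, (-6*-14 - -15*2)=114; twice the area = |588| = 588; area = 294; boundary points = 1 + 1 + 7 + 1 = 10; strictly interior points = area - boundary/2 + 1 = 290; answer 290
Stage 2: S1 = 290; m = -3; remainder = value at the root: -7*(-3)^3 - 8*(-3)^2 + 2*(-3)^1 + 5 = (189) + (-72) + (-6) + (5) = 116; answer 116
Stage 3: S2 = 116; d = -11; T(3) = -3*(3) + 3*(-45) - 2*(-11) = -122; iterating: T(3)=-122, T(4)=465, T(5)=-1767, T(6)=6940, T(7)=-27051, T(8)=105507, T(9)=-411554, T(10)=1605285; answer 1605285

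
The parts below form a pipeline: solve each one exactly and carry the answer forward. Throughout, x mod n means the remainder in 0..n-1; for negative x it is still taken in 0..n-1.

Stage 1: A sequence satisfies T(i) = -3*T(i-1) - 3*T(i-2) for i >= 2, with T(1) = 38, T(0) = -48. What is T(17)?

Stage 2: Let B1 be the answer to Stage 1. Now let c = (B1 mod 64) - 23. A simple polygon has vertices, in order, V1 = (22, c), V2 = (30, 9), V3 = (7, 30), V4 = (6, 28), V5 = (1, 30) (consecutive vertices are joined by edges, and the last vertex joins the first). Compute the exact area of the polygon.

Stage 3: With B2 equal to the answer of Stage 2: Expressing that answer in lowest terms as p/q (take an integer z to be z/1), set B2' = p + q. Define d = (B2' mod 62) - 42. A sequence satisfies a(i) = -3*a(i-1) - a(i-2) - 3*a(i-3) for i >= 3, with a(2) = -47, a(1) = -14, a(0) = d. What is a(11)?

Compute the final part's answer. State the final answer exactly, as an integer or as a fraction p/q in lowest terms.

885764

Stage 1: T(2) = -3*(38) - 3*(-48) = 30; iterating: T(2)=30, T(3)=-204, T(4)=522, T(5)=-954, T(6)=1296, T(7)=-1026, T(8)=-810, T(9)=5508, T(10)=-14094, T(11)=25758, T(12)=-34992, T(13)=27702, T(14)=21870, T(15)=-148716, T(16)=380538, T(17)=-695466; answer -695466
Stage 2: B1 = -695466; c = -1; cross terms: (22*9 - 30*-1)=228, (30*30 - 7*9)=837, (7*28 - 6*30)=16, (6*30 - 1*28)=152, (1*-1 - 22*30)=-661; twice the area = |572| = 572; area = 286; answer 286
Stage 3: B2 = 286; threaded value p + q = 287; d = -3; a(3) = -3*(-47) - 1*(-14) - 3*(-3) = 164; iterating: a(3)=164, a(4)=-403, a(5)=1186, a(6)=-3647, a(7)=10964, a(8)=-32803, a(9)=98386, a(10)=-295247, a(11)=885764; answer 885764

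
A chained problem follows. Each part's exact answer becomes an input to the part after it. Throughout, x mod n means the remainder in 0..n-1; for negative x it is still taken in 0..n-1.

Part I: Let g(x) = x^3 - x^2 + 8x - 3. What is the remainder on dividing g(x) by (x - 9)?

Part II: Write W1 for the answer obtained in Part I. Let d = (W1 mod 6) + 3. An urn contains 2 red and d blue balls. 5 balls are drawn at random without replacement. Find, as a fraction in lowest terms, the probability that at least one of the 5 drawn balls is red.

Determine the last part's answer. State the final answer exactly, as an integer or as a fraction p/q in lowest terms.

25/28

Part I: remainder = value at the root: 1*(9)^3 - 1*(9)^2 + 8*(9)^1 - 3 = (729) + (-81) + (72) + (-3) = 717; answer 717
Part II: W1 = 717; d = 6; total draws C(8,5) = 56; complement C(6,5) = 6; favorable 56 - 6 = 50; P = 25/28; answer 25/28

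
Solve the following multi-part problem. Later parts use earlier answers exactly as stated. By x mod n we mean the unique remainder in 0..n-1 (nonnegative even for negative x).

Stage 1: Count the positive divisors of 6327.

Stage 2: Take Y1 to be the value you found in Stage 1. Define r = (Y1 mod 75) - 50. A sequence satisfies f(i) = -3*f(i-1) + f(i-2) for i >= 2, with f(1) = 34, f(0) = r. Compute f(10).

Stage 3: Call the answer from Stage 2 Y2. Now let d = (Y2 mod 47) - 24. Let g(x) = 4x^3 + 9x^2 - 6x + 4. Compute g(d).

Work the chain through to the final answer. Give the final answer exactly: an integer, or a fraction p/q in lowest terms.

Stage 1: 6327 = 3^2 * 19 * 37; number of divisors = (2+1) * (1+1) * (1+1) = 12; answer 12
Stage 2: Y1 = 12; r = -38; f(2) = -3*(34) + 1*(-38) = -140; iterating: f(2)=-140, f(3)=454, f(4)=-1502, f(5)=4960, f(6)=-16382, f(7)=54106, f(8)=-178700, f(9)=590206, f(10)=-1949318; answer -1949318
Stage 3: Y2 = -1949318; d = -17; 4*(-17)^3 + 9*(-17)^2 - 6*(-17)^1 + 4 = (-19652) + (2601) + (102) + (4) = -16945; answer -16945

-16945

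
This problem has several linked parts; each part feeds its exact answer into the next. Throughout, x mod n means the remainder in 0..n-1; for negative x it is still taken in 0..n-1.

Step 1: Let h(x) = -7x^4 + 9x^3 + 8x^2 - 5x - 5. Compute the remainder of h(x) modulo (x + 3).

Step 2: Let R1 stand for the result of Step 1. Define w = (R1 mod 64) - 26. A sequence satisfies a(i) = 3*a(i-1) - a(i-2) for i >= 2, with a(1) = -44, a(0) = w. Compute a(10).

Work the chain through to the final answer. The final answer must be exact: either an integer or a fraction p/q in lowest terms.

-333836

Step 1: remainder = value at the root: -7*(-3)^4 + 9*(-3)^3 + 8*(-3)^2 - 5*(-3)^1 - 5 = (-567) + (-243) + (72) + (15) + (-5) = -728; answer -728
Step 2: R1 = -728; w = 14; a(2) = 3*(-44) - 1*(14) = -146; iterating: a(2)=-146, a(3)=-394, a(4)=-1036, a(5)=-2714, a(6)=-7106, a(7)=-18604, a(8)=-48706, a(9)=-127514, a(10)=-333836; answer -333836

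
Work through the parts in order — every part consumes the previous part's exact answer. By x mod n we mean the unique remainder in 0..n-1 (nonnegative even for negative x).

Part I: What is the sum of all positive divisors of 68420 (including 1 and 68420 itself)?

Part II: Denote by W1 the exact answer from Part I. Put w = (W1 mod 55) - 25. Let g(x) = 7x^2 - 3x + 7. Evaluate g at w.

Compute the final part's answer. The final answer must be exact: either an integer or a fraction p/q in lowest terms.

3461

Part I: 68420 = 2^2 * 5 * 11 * 311; sigma = (1 + 2 + 4) * (1 + 5) * (1 + 11) * (1 + 311) = 7 * 6 * 12 * 312 = 157248; answer 157248
Part II: W1 = 157248; w = -22; 7*(-22)^2 - 3*(-22)^1 + 7 = (3388) + (66) + (7) = 3461; answer 3461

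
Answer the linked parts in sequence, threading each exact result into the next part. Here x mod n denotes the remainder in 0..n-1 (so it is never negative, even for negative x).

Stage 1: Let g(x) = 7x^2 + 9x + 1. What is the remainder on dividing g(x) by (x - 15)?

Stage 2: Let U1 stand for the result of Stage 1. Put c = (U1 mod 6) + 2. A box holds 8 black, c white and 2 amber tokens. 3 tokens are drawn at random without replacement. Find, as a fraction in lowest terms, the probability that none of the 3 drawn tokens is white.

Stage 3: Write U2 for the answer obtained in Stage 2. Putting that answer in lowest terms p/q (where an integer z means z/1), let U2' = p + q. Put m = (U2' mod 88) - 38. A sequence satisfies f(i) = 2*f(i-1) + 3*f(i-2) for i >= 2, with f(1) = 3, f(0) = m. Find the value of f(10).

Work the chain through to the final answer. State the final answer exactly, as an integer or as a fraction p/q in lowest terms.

-118107

Stage 1: remainder = value at the root: 7*(15)^2 + 9*(15)^1 + 1 = (1575) + (135) + (1) = 1711; answer 1711
Stage 2: U1 = 1711; c = 3; total draws C(13,3) = 286; favorable C(10,3) = 120; P = 60/143; answer 60/143
Stage 3: U2 = 60/143; threaded value p + q = 203; m = -11; f(2) = 2*(3) + 3*(-11) = -27; iterating: f(2)=-27, f(3)=-45, f(4)=-171, f(5)=-477, f(6)=-1467, f(7)=-4365, f(8)=-13131, f(9)=-39357, f(10)=-118107; answer -118107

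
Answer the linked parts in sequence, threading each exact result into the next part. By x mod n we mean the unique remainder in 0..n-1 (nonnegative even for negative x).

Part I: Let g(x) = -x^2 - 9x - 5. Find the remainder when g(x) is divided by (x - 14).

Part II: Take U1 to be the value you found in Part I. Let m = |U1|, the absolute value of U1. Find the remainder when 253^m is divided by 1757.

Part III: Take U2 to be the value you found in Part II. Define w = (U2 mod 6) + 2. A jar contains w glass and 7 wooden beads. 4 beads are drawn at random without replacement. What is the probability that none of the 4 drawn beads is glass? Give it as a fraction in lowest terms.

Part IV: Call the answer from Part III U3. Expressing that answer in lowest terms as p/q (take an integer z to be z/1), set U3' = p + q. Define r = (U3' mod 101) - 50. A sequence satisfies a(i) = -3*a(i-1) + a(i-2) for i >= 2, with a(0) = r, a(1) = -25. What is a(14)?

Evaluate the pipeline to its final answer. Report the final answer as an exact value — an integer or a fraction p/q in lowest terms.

Part I: remainder = value at the root: -1*(14)^2 - 9*(14)^1 - 5 = (-196) + (-126) + (-5) = -327; answer -327
Part II: U1 = -327; m = 327; squarings mod 1757: 253^1=253, 253^2=757, 253^4=267, 253^8=1009, 253^16=778, 253^32=876, 253^64=1324, 253^128=1247, 253^256=64; 253^327 = 253^1 * 253^2 * 253^4 * 253^64 * 253^256 = 498 (mod 1757); answer 498
Part III: U2 = 498; w = 2; total draws C(9,4) = 126; favorable C(7,4) = 35; P = 5/18; answer 5/18
Part IV: U3 = 5/18; threaded value p + q = 23; r = -27; a(2) = -3*(-25) + 1*(-27) = 48; iterating: a(2)=48, a(3)=-169, a(4)=555, a(5)=-1834, a(6)=6057, a(7)=-20005, a(8)=66072, a(9)=-218221, a(10)=720735, a(11)=-2380426, a(12)=7862013, a(13)=-25966465, a(14)=85761408; answer 85761408

85761408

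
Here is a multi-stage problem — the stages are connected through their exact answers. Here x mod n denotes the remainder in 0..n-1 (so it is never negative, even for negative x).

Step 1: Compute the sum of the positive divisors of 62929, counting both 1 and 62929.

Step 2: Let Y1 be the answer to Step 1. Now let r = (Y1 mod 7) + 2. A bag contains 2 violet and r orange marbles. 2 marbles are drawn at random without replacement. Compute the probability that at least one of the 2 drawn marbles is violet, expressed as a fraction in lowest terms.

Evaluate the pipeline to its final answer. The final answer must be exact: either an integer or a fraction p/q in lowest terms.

Step 1: 62929 is prime, so its only divisors are 1 and 62929; sigma = 1 + 62929 = 62930; answer 62930
Step 2: Y1 = 62930; r = 2; total draws C(4,2) = 6; complement C(2,2) = 1; favorable 6 - 1 = 5; P = 5/6; answer 5/6

5/6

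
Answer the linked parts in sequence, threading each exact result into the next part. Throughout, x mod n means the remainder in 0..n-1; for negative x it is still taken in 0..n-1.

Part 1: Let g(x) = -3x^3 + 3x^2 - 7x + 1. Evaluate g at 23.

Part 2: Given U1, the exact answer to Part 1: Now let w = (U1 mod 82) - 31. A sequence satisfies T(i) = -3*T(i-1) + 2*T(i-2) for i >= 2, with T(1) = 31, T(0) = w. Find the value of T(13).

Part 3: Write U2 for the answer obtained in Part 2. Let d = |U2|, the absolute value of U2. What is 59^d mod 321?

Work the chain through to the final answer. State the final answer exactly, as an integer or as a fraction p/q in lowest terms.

8

Part 1: -3*(23)^3 + 3*(23)^2 - 7*(23)^1 + 1 = (-36501) + (1587) + (-161) + (1) = -35074; answer -35074
Part 2: U1 = -35074; w = -9; T(2) = -3*(31) + 2*(-9) = -111; iterating: T(2)=-111, T(3)=395, T(4)=-1407, T(5)=5011, T(6)=-17847, T(7)=63563, T(8)=-226383, T(9)=806275, T(10)=-2871591, T(11)=10227323, T(12)=-36425151, T(13)=129730099; answer 129730099
Part 3: U2 = 129730099; d = 129730099; squarings mod 321: 59^1=59, 59^2=271, 59^4=253, 59^8=130, 59^16=208, 59^32=250, 59^64=226, 59^128=37, 59^256=85, 59^512=163, 59^1024=247, 59^2048=19, 59^4096=40, 59^8192=316, 59^16384=25, 59^32768=304, 59^65536=289, 59^131072=61, 59^262144=190, 59^524288=148, 59^1048576=76, 59^2097152=319, 59^4194304=4, 59^8388608=16, 59^16777216=256, 59^33554432=52, 59^67108864=136; 59^129730099 = 59^1 * 59^2 * 59^16 * 59^32 * 59^512 * 59^1024 * 59^32768 * 59^65536 * 59^131072 * 59^524288 * 59^1048576 * 59^2097152 * 59^8388608 * 59^16777216 * 59^33554432 * 59^67108864 = 8 (mod 321); answer 8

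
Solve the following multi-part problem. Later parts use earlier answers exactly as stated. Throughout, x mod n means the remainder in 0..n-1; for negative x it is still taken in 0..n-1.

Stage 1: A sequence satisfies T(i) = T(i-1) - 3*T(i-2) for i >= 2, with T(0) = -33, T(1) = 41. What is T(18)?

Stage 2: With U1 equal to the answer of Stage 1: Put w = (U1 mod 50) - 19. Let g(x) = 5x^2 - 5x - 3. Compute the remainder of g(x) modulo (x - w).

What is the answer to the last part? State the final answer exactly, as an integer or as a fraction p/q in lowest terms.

Stage 1: T(2) = 1*(41) - 3*(-33) = 140; iterating: T(2)=140, T(3)=17, T(4)=-403, T(5)=-454, T(6)=755, T(7)=2117, T(8)=-148, T(9)=-6499, T(10)=-6055, T(11)=13442, T(12)=31607, T(13)=-8719, T(14)=-103540, T(15)=-77383, T(16)=233237, T(17)=465386, T(18)=-234325; answer -234325
Stage 2: U1 = -234325; w = 6; remainder = value at the root: 5*(6)^2 - 5*(6)^1 - 3 = (180) + (-30) + (-3) = 147; answer 147

147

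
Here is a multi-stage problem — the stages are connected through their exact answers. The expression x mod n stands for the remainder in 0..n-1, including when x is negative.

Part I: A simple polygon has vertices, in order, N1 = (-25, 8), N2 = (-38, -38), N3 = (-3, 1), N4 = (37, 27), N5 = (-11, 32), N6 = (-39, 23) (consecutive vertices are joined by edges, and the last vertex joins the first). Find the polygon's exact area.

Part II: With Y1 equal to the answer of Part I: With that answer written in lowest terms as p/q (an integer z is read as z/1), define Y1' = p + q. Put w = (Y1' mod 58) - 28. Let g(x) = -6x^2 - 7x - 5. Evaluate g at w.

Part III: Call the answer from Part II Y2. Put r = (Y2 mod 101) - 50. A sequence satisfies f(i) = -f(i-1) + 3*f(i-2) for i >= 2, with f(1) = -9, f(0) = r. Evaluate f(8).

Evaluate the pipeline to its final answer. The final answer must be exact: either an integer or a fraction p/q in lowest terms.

Part I: cross terms: (-25*-38 - -38*8)=1254, (-38*1 - -3*-38)=-152, (-3*27 - 37*1)=-118, (37*32 - -11*27)=1481, (-11*23 - -39*32)=995, (-39*8 - -25*23)=263; twice the area = |3723| = 3723; area = 3723/2; answer 3723/2
Part II: Y1 = 3723/2; threaded value p + q = 3725; w = -15; -6*(-15)^2 - 7*(-15)^1 - 5 = (-1350) + (105) + (-5) = -1250; answer -1250
Part III: Y2 = -1250; r = 13; f(2) = -1*(-9) + 3*(13) = 48; iterating: f(2)=48, f(3)=-75, f(4)=219, f(5)=-444, f(6)=1101, f(7)=-2433, f(8)=5736; answer 5736

5736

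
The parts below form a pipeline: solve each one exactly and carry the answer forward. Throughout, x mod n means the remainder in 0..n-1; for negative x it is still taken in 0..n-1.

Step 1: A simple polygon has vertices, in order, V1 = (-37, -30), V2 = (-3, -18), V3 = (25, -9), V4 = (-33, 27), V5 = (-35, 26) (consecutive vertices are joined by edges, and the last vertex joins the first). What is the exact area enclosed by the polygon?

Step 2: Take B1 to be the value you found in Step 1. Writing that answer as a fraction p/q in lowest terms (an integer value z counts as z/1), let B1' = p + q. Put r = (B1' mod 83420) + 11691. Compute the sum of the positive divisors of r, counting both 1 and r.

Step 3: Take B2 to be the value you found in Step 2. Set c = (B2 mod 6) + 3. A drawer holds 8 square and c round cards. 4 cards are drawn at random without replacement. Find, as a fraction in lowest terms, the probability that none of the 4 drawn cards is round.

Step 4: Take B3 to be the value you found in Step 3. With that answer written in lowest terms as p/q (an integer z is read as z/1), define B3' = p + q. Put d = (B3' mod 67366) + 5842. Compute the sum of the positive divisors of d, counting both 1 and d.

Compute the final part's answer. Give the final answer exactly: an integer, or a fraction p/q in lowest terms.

Step 1: cross terms: (-37*-18 - -3*-30)=576, (-3*-9 - 25*-18)=477, (25*27 - -33*-9)=378, (-33*26 - -35*27)=87, (-35*-30 - -37*26)=2012; twice the area = |3530| = 3530; area = 1765; answer 1765
Step 2: B1 = 1765; threaded value p + q = 1766; r = 13457; 13457 is prime, so its only divisors are 1 and 13457; sigma = 1 + 13457 = 13458; answer 13458
Step 3: B2 = 13458; c = 3; total draws C(11,4) = 330; favorable C(8,4) = 70; P = 7/33; answer 7/33
Step 4: B3 = 7/33; threaded value p + q = 40; d = 5882; 5882 = 2 * 17 * 173; sigma = (1 + 2) * (1 + 17) * (1 + 173) = 3 * 18 * 174 = 9396; answer 9396

9396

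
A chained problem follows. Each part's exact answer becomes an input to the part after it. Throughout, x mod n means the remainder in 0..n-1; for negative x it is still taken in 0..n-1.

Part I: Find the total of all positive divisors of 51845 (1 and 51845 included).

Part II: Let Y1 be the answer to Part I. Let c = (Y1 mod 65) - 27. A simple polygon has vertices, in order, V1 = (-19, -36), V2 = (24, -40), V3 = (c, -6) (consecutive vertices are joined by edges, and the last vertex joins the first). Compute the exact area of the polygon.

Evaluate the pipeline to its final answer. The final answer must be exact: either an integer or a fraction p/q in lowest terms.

659

Part I: 51845 = 5 * 10369; sigma = (1 + 5) * (1 + 10369) = 6 * 10370 = 62220; answer 62220
Part II: Y1 = 62220; c = -12; cross terms: (-19*-40 - 24*-36)=1624, (24*-6 - -12*-40)=-624, (-12*-36 - -19*-6)=318; twice the area = |1318| = 1318; area = 659; answer 659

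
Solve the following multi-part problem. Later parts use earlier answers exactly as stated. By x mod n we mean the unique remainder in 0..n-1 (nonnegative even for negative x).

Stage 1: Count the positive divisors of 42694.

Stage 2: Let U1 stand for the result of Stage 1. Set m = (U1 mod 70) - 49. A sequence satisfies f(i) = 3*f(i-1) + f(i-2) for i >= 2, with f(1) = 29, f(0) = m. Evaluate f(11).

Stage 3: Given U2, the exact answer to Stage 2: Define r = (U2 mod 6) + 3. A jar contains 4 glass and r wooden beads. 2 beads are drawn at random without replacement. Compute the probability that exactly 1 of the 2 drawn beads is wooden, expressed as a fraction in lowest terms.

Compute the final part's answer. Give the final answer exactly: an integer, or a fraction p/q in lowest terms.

Stage 1: 42694 = 2 * 21347; number of divisors = (1+1) * (1+1) = 4; answer 4
Stage 2: U1 = 4; m = -45; f(2) = 3*(29) + 1*(-45) = 42; iterating: f(2)=42, f(3)=155, f(4)=507, f(5)=1676, f(6)=5535, f(7)=18281, f(8)=60378, f(9)=199415, f(10)=658623, f(11)=2175284; answer 2175284
Stage 3: U2 = 2175284; r = 5; total draws C(9,2) = 36; favorable C(5,1)*C(4,1) = 20; P = 5/9; answer 5/9

5/9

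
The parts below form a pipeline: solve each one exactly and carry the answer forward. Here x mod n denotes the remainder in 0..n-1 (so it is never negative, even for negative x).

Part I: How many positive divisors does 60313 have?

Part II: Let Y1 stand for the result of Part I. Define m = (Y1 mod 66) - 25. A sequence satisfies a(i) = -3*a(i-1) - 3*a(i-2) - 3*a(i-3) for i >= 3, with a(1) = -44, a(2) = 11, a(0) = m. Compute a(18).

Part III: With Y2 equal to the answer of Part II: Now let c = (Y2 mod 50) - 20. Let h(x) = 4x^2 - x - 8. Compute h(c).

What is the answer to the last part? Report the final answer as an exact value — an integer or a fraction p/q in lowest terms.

Part I: 60313 = 11 * 5483; number of divisors = (1+1) * (1+1) = 4; answer 4
Part II: Y1 = 4; m = -21; a(3) = -3*(11) - 3*(-44) - 3*(-21) = 162; iterating: a(3)=162, a(4)=-387, a(5)=642, a(6)=-1251, a(7)=2988, a(8)=-7137, a(9)=16200, a(10)=-36153, a(11)=81270, a(12)=-183951, a(13)=416502, a(14)=-941463, a(15)=2126736, a(16)=-4805325, a(17)=10860156, a(18)=-24544701; answer -24544701
Part III: Y2 = -24544701; c = 29; 4*(29)^2 - 1*(29)^1 - 8 = (3364) + (-29) + (-8) = 3327; answer 3327

3327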